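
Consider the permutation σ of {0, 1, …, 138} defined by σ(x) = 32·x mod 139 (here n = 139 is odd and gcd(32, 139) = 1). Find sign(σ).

-1

Start at x=91: 91 → 132 → 54 → 60 → 113 → 2 → 64 → … (one orbit).
Decompose π into cycles: lengths [138, 1] (2 cycles, including the fixed point 0).
n − c = 139 − 2 = 137; sign = (−1)^137 = -1.
(32|139)_J = -1 (Zolotarev's lemma cross-check).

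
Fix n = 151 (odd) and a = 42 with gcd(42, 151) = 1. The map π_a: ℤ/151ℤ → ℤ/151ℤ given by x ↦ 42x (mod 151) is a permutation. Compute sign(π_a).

Trace 145: π^k(145) = [145, 50, 137, 16, 68, 138, 58] for k=0..6.
3 cycles of lengths [75, 75, 1].
With 3 cycles on 151 points, sign = (−1)^{151−3} = +1.
Via Zolotarev, sign(π_{42}) = (42|151) = +1.

+1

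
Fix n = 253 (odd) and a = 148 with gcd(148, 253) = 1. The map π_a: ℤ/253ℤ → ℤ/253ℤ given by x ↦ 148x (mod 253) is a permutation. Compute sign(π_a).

Start at x=169: 169 → 218 → 133 → 203 → 190 → 37 → 163 → … (one orbit).
6 cycles of lengths [110, 110, 22, 5, 5, 1].
n − c = 253 − 6 = 247; sign = (−1)^247 = -1.
Via Zolotarev, sign(π_{148}) = (148|253) = -1.

-1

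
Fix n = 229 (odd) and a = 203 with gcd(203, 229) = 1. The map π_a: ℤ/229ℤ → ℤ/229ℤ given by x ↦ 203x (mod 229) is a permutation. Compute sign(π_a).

+1

Orbit of 165 under x↦203x: [165, 61, 17, 16, 42, 53, 225]… (length divides ord_229(203)).
Cycle type of π: 19×12 + 1; total 13 cycles.
n − c = 229 − 13 = 216; sign = (−1)^216 = +1.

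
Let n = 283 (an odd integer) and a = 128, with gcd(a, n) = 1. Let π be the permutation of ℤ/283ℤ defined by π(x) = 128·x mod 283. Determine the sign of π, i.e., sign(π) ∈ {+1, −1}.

-1

Orbit of 1 under x↦128x: [1, 128, 253, 122, 51, 19, 168]… (length divides ord_283(128)).
Cycle type of π: 94×3 + 1; total 4 cycles.
283 − 4 = 279 transpositions; sign(π) = (−1)^279 = -1.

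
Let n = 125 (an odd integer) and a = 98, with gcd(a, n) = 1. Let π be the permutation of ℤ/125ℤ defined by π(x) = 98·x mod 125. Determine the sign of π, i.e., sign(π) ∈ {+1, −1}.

Orbit of 12 under x↦98x: [12, 51, 123, 54, 42, 116, 118]… (length divides ord_125(98)).
Decompose π into cycles: lengths [100, 20, 4, 1] (4 cycles, including the fixed point 0).
sign(π) = (−1)^{n − #cycles} = (−1)^{125−4} = (−1)^121 = -1.
Zolotarev: (98|125) = -1, matching the cycle-count sign.

-1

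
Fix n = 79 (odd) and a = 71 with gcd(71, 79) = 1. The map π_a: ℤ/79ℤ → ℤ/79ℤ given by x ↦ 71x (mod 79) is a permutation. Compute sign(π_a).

-1

Orbit of 61 under x↦71x: [61, 65, 33, 52, 58, 10, 78]… (length divides ord_79(71)).
π_71 has 4 disjoint cycles with lengths [26, 26, 26, 1] on {0,…,78}.
n − c = 79 − 4 = 75; sign = (−1)^75 = -1.
(71|79)_J = -1 (Zolotarev's lemma cross-check).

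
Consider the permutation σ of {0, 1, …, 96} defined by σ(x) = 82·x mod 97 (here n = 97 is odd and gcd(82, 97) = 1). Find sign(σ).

Trace 20: π^k(20) = [20, 88, 38, 12, 14, 81, 46] for k=0..6.
Cycle type of π: 96 + 1; total 2 cycles.
97 − 2 = 95 transpositions; sign(π) = (−1)^95 = -1.

-1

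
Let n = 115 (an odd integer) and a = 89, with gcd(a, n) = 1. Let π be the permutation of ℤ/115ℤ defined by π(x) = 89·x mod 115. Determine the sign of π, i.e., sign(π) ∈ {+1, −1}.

-1

Orbit of 101 under x↦89x: [101, 19, 81, 79, 16, 44, 6]… (length divides ord_115(89)).
The orbit structure of x ↦ 89x mod 115: 8 orbits of sizes [22, 22, 22, 22, 22, 2, 2, 1].
Σ(ℓ_i−1) = 115−8 = 107; sign = (−1)^107 = -1.
(89|115)_J = -1 (Zolotarev's lemma cross-check).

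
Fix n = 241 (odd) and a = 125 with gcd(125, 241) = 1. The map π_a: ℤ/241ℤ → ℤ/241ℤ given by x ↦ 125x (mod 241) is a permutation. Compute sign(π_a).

Trace 180: π^k(180) = [180, 87, 30, 135, 5, 143, 41] for k=0..6.
Cycle type of π: 40×6 + 1; total 7 cycles.
241 − 7 = 234 transpositions; sign(π) = (−1)^234 = +1.
Via Zolotarev, sign(π_{125}) = (125|241) = +1.

+1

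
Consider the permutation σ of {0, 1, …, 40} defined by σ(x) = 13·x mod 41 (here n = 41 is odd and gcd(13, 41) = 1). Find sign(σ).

-1

Trace 5: π^k(5) = [5, 24, 25, 38, 2, 26, 10] for k=0..6.
2 cycles of lengths [40, 1].
41 − 2 = 39 transpositions; sign(π) = (−1)^39 = -1.
Via Zolotarev, sign(π_{13}) = (13|41) = -1.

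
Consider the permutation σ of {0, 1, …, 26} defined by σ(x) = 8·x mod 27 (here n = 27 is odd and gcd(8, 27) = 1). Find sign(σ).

Start at x=17: 17 → 1 → 8 → 10 → 26 → 19 → 17 (one orbit).
The orbit structure of x ↦ 8x mod 27: 8 orbits of sizes [6, 6, 6, 2, 2, 2, 2, 1].
Σ(ℓ_i−1) = 27−8 = 19; sign = (−1)^19 = -1.
(8|27)_J = -1 (Zolotarev's lemma cross-check).

-1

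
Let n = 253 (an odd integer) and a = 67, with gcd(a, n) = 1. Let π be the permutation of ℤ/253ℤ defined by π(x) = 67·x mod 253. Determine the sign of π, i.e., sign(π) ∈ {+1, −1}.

Trace 188: π^k(188) = [188, 199, 177, 221, 133, 56, 210] for k=0..6.
Cycle type of π: 22×11 + 1×11; total 22 cycles.
Σ(ℓ_i−1) = 253−22 = 231; sign = (−1)^231 = -1.

-1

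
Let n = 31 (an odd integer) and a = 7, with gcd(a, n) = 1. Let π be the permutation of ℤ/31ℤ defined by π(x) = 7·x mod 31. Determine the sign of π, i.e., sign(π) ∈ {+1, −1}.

Orbit of 14 under x↦7x: [14, 5, 4, 28, 10, 8, 25]… (length divides ord_31(7)).
Cycle type of π: 15×2 + 1; total 3 cycles.
n − c = 31 − 3 = 28; sign = (−1)^28 = +1.
Check: (7/31) = +1 by Zolotarev.

+1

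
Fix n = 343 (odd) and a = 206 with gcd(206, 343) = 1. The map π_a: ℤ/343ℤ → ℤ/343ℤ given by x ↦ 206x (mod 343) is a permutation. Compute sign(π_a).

Orbit of 23 under x↦206x: [23, 279, 193, 313, 337, 136, 233]… (length divides ord_343(206)).
Cycle lengths of π_206 on ℤ/343ℤ: [294, 42, 6, 1]; 4 cycles in total.
Σ(ℓ_i−1) = 343−4 = 339; sign = (−1)^339 = -1.

-1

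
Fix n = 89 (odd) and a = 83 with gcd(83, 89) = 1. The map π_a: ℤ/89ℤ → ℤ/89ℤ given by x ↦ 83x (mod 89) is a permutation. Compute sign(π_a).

-1

Start at x=77: 77 → 72 → 13 → 11 → 23 → 40 → 27 → … (one orbit).
The orbit structure of x ↦ 83x mod 89: 2 orbits of sizes [88, 1].
Σ(ℓ_i−1) = 89−2 = 87; sign = (−1)^87 = -1.
Check: (83/89) = -1 by Zolotarev.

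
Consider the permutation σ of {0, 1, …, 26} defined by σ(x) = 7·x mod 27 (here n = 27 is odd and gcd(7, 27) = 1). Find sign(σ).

+1

Orbit of 22 under x↦7x: [22, 19, 25, 13, 10, 16, 4]… (length divides ord_27(7)).
The orbit structure of x ↦ 7x mod 27: 7 orbits of sizes [9, 9, 3, 3, 1, 1, 1].
sign(π) = (−1)^{n − #cycles} = (−1)^{27−7} = (−1)^20 = +1.
The Jacobi symbol (7|27) = +1 (Zolotarev) agrees.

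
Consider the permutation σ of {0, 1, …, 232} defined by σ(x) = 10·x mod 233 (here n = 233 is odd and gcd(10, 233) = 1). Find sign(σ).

Start at x=80: 80 → 101 → 78 → 81 → 111 → 178 → 149 → … (one orbit).
Cycle type of π: 232 + 1; total 2 cycles.
2 cycles on 233: each ℓ→(−1)^(ℓ−1), product (−1)^231 = -1.

-1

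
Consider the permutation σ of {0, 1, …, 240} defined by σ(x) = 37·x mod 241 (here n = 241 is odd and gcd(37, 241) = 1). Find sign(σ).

-1

Trace 85: π^k(85) = [85, 12, 203, 40, 34, 53, 33] for k=0..6.
Decompose π into cycles: lengths [240, 1] (2 cycles, including the fixed point 0).
sign(π) = (−1)^{n − #cycles} = (−1)^{241−2} = (−1)^239 = -1.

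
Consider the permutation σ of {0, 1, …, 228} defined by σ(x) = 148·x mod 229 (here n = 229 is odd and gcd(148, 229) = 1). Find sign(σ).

+1

Orbit of 147 under x↦148x: [147, 1, 148, 149, 68, 217, 56]… (length divides ord_229(148)).
π_148 has 3 disjoint cycles with lengths [114, 114, 1] on {0,…,228}.
229 − 3 = 226 transpositions; sign(π) = (−1)^226 = +1.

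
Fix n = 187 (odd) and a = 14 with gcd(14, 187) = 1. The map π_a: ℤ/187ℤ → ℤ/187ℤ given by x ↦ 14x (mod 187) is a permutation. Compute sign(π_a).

-1

Start at x=14: 14 → 9 → 126 → 81 → 12 → 168 → 108 → … (one orbit).
π_14 has 6 disjoint cycles with lengths [80, 80, 16, 5, 5, 1] on {0,…,186}.
187 − 6 = 181 transpositions; sign(π) = (−1)^181 = -1.
Zolotarev: (14|187) = -1, matching the cycle-count sign.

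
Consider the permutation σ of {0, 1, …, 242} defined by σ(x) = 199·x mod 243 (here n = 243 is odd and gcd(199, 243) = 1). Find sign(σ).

+1

Trace 28: π^k(28) = [28, 226, 19, 136, 91, 127, 1] for k=0..6.
Cycle type of π: 27×6 + 9×6 + 3×6 + 1×9; total 27 cycles.
With 27 cycles on 243 points, sign = (−1)^{243−27} = +1.
Via Zolotarev, sign(π_{199}) = (199|243) = +1.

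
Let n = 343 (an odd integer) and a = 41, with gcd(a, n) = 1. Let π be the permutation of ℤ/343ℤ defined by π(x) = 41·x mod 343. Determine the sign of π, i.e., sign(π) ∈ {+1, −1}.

Trace 197: π^k(197) = [197, 188, 162, 125, 323, 209, 337] for k=0..6.
10 cycles of lengths [98, 98, 98, 14, 14, 14, 2, 2, 2, 1].
sign(π) = (−1)^{n − #cycles} = (−1)^{343−10} = (−1)^333 = -1.
Zolotarev: (41|343) = -1, matching the cycle-count sign.

-1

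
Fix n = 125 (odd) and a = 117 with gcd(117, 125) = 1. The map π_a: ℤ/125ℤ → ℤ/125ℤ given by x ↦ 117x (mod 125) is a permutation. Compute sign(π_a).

Trace 27: π^k(27) = [27, 34, 103, 51, 92, 14, 13] for k=0..6.
Cycle type of π: 100 + 20 + 4 + 1; total 4 cycles.
Σ(ℓ_i−1) = 125−4 = 121; sign = (−1)^121 = -1.
Zolotarev: (117|125) = -1, matching the cycle-count sign.

-1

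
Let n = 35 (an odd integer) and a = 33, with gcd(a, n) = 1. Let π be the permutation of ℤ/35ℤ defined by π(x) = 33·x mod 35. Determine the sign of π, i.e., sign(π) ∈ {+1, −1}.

Orbit of 4 under x↦33x: [4, 27, 16, 3, 29, 12, 11]… (length divides ord_35(33)).
Decompose π into cycles: lengths [12, 12, 6, 4, 1] (5 cycles, including the fixed point 0).
sign(π) = (−1)^{n − #cycles} = (−1)^{35−5} = (−1)^30 = +1.

+1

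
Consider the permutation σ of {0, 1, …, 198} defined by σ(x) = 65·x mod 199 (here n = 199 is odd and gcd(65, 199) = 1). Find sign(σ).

Start at x=33: 33 → 155 → 125 → 165 → 178 → 28 → 29 → … (one orbit).
Cycle type of π: 99×2 + 1; total 3 cycles.
With 3 cycles on 199 points, sign = (−1)^{199−3} = +1.

+1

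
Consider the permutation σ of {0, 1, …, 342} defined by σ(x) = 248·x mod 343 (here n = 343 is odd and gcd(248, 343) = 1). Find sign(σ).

-1

Orbit of 129 under x↦248x: [129, 93, 83, 4, 306, 85, 157]… (length divides ord_343(248)).
Cycle type of π: 294 + 42 + 6 + 1; total 4 cycles.
With 4 cycles on 343 points, sign = (−1)^{343−4} = -1.
Check: (248/343) = -1 by Zolotarev.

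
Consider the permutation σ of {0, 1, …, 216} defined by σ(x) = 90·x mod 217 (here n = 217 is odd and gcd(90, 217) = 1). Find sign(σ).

-1

Trace 78: π^k(78) = [78, 76, 113, 188, 211, 111, 8] for k=0..6.
Cycle lengths of π_90 on ℤ/217ℤ: [30, 30, 30, 30, 30, 30, 15, 15, 2, 2, 2, 1]; 12 cycles in total.
sign(π) = (−1)^{n − #cycles} = (−1)^{217−12} = (−1)^205 = -1.
Via Zolotarev, sign(π_{90}) = (90|217) = -1.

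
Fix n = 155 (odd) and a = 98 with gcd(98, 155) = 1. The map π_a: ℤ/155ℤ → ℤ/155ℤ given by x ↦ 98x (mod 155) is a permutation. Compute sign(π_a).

Start at x=87: 87 → 1 → 98 → 149 → 32 → 36 → 118 → … (one orbit).
Cycle lengths of π_98 on ℤ/155ℤ: [12, 12, 12, 12, 12, 12, 12, 12, 12, 12, 4, 3, 3, 3, 3, 3, 3, 3, 3, 3, 3, 1]; 22 cycles in total.
Σ(ℓ_i−1) = 155−22 = 133; sign = (−1)^133 = -1.
Check: (98/155) = -1 by Zolotarev.

-1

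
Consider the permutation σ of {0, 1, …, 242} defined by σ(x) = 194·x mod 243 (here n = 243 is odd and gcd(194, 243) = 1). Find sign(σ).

Start at x=155: 155 → 181 → 122 → 97 → 107 → 103 → 56 → … (one orbit).
Decompose π into cycles: lengths [162, 54, 18, 6, 2, 1] (6 cycles, including the fixed point 0).
6 cycles on 243: each ℓ→(−1)^(ℓ−1), product (−1)^237 = -1.

-1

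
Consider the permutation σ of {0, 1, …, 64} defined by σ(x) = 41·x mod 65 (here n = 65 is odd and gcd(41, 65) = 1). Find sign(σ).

-1

Trace 46: π^k(46) = [46, 1, 41, 56, 21, 16, 6] for k=0..6.
The orbit structure of x ↦ 41x mod 65: 10 orbits of sizes [12, 12, 12, 12, 12, 1, 1, 1, 1, 1].
sign(π) = (−1)^{n − #cycles} = (−1)^{65−10} = (−1)^55 = -1.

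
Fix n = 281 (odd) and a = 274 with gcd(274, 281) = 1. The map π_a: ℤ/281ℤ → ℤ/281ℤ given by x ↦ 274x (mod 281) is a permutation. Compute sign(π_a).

Orbit of 7 under x↦274x: [7, 232, 62, 128, 228, 90, 213]… (length divides ord_281(274)).
π_274 has 15 disjoint cycles with lengths [20, 20, 20, 20, 20, 20, 20, 20, 20, 20, 20, 20, 20, 20, 1] on {0,…,280}.
sign(π) = (−1)^{n − #cycles} = (−1)^{281−15} = (−1)^266 = +1.
Via Zolotarev, sign(π_{274}) = (274|281) = +1.

+1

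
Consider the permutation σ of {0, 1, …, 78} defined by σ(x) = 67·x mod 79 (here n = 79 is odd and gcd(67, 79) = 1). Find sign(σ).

+1

Orbit of 22 under x↦67x: [22, 52, 8, 62, 46, 1, 67]… (length divides ord_79(67)).
Decompose π into cycles: lengths [13, 13, 13, 13, 13, 13, 1] (7 cycles, including the fixed point 0).
n − c = 79 − 7 = 72; sign = (−1)^72 = +1.
(67|79)_J = +1 (Zolotarev's lemma cross-check).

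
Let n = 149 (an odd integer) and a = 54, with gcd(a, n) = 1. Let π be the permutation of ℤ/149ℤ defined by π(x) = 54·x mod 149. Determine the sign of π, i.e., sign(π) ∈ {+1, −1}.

Trace 132: π^k(132) = [132, 125, 45, 46, 100, 36, 7] for k=0..6.
Cycle lengths of π_54 on ℤ/149ℤ: [74, 74, 1]; 3 cycles in total.
149 − 3 = 146 transpositions; sign(π) = (−1)^146 = +1.

+1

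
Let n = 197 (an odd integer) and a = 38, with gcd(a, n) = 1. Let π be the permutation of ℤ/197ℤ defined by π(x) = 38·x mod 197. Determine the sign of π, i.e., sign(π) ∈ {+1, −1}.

-1

Orbit of 149 under x↦38x: [149, 146, 32, 34, 110, 43, 58]… (length divides ord_197(38)).
The orbit structure of x ↦ 38x mod 197: 2 orbits of sizes [196, 1].
2 cycles on 197: each ℓ→(−1)^(ℓ−1), product (−1)^195 = -1.
The Jacobi symbol (38|197) = -1 (Zolotarev) agrees.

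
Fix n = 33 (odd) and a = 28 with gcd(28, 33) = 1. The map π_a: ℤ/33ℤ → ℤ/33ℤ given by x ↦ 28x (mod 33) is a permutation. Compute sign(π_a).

Orbit of 4 under x↦28x: [4, 13, 1, 28, 25, 7, 31]… (length divides ord_33(28)).
Cycle type of π: 10×3 + 1×3; total 6 cycles.
sign(π) = (−1)^{n − #cycles} = (−1)^{33−6} = (−1)^27 = -1.
The Jacobi symbol (28|33) = -1 (Zolotarev) agrees.

-1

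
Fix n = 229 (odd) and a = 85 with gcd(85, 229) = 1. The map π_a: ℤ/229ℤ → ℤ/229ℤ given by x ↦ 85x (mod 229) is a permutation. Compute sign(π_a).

Orbit of 147 under x↦85x: [147, 129, 202, 224, 33, 57, 36]… (length divides ord_229(85)).
Cycle type of π: 114×2 + 1; total 3 cycles.
3 cycles on 229: each ℓ→(−1)^(ℓ−1), product (−1)^226 = +1.

+1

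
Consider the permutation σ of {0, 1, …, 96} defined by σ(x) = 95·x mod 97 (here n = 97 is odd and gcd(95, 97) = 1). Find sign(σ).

+1

Start at x=6: 6 → 85 → 24 → 49 → 96 → 2 → 93 → … (one orbit).
π_95 has 3 disjoint cycles with lengths [48, 48, 1] on {0,…,96}.
With 3 cycles on 97 points, sign = (−1)^{97−3} = +1.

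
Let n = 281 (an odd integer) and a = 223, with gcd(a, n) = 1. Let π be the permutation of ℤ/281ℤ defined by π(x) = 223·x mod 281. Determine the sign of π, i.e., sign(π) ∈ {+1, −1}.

+1

Orbit of 223 under x↦223x: [223, 273, 183, 64, 222, 50, 191]… (length divides ord_281(223)).
Cycle lengths of π_223 on ℤ/281ℤ: [70, 70, 70, 70, 1]; 5 cycles in total.
281 − 5 = 276 transpositions; sign(π) = (−1)^276 = +1.
Zolotarev: (223|281) = +1, matching the cycle-count sign.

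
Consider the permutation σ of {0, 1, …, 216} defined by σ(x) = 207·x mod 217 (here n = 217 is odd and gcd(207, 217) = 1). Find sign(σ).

-1

Trace 149: π^k(149) = [149, 29, 144, 79, 78, 88, 205] for k=0..6.
Cycle type of π: 30×7 + 3×2 + 1; total 10 cycles.
217 − 10 = 207 transpositions; sign(π) = (−1)^207 = -1.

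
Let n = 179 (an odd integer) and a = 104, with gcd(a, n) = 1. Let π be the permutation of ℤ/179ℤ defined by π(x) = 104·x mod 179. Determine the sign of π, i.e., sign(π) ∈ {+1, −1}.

-1

Trace 3: π^k(3) = [3, 133, 49, 84, 144, 119, 25] for k=0..6.
The orbit structure of x ↦ 104x mod 179: 2 orbits of sizes [178, 1].
Σ(ℓ_i−1) = 179−2 = 177; sign = (−1)^177 = -1.
Zolotarev: (104|179) = -1, matching the cycle-count sign.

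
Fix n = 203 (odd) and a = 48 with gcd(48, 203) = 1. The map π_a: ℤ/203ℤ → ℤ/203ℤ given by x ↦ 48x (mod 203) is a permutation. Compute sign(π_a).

Orbit of 169 under x↦48x: [169, 195, 22, 41, 141, 69, 64]… (length divides ord_203(48)).
π_48 has 11 disjoint cycles with lengths [28, 28, 28, 28, 28, 28, 28, 2, 2, 2, 1] on {0,…,202}.
Σ(ℓ_i−1) = 203−11 = 192; sign = (−1)^192 = +1.

+1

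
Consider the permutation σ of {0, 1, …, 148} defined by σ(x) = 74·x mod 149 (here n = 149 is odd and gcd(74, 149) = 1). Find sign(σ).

Orbit of 57 under x↦74x: [57, 46, 126, 86, 106, 96, 101]… (length divides ord_149(74)).
The orbit structure of x ↦ 74x mod 149: 2 orbits of sizes [148, 1].
2 cycles on 149: each ℓ→(−1)^(ℓ−1), product (−1)^147 = -1.
(74|149)_J = -1 (Zolotarev's lemma cross-check).

-1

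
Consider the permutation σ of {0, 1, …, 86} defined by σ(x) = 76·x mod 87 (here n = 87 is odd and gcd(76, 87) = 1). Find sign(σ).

Trace 4: π^k(4) = [4, 43, 49, 70, 13, 31, 7] for k=0..6.
The orbit structure of x ↦ 76x mod 87: 6 orbits of sizes [28, 28, 28, 1, 1, 1].
Σ(ℓ_i−1) = 87−6 = 81; sign = (−1)^81 = -1.
Zolotarev: (76|87) = -1, matching the cycle-count sign.

-1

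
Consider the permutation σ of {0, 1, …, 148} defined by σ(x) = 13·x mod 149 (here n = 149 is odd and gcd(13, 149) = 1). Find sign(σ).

-1

Orbit of 30 under x↦13x: [30, 92, 4, 52, 80, 146, 110]… (length divides ord_149(13)).
Decompose π into cycles: lengths [148, 1] (2 cycles, including the fixed point 0).
With 2 cycles on 149 points, sign = (−1)^{149−2} = -1.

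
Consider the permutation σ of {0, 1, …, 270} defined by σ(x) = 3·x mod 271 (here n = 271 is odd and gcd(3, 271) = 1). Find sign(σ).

Orbit of 81 under x↦3x: [81, 243, 187, 19, 57, 171, 242]… (length divides ord_271(3)).
π_3 has 10 disjoint cycles with lengths [30, 30, 30, 30, 30, 30, 30, 30, 30, 1] on {0,…,270}.
10 cycles on 271: each ℓ→(−1)^(ℓ−1), product (−1)^261 = -1.
Zolotarev: (3|271) = -1, matching the cycle-count sign.

-1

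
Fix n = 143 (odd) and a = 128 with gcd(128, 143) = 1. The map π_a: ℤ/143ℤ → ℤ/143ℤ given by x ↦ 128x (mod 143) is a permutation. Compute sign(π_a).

Trace 8: π^k(8) = [8, 23, 84, 27, 24, 69, 109] for k=0..6.
Cycle lengths of π_128 on ℤ/143ℤ: [60, 60, 12, 10, 1]; 5 cycles in total.
sign(π) = (−1)^{n − #cycles} = (−1)^{143−5} = (−1)^138 = +1.
(128|143)_J = +1 (Zolotarev's lemma cross-check).

+1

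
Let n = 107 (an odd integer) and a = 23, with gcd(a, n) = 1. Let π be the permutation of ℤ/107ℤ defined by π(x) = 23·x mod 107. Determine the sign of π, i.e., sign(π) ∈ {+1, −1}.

+1

Orbit of 56 under x↦23x: [56, 4, 92, 83, 90, 37, 102]… (length divides ord_107(23)).
The orbit structure of x ↦ 23x mod 107: 3 orbits of sizes [53, 53, 1].
With 3 cycles on 107 points, sign = (−1)^{107−3} = +1.
Zolotarev: (23|107) = +1, matching the cycle-count sign.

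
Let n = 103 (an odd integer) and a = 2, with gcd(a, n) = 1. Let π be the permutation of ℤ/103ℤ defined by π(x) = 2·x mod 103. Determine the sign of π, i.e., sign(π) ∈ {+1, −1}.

Orbit of 16 under x↦2x: [16, 32, 64, 25, 50, 100, 97]… (length divides ord_103(2)).
Cycle lengths of π_2 on ℤ/103ℤ: [51, 51, 1]; 3 cycles in total.
sign(π) = (−1)^{n − #cycles} = (−1)^{103−3} = (−1)^100 = +1.
Zolotarev: (2|103) = +1, matching the cycle-count sign.

+1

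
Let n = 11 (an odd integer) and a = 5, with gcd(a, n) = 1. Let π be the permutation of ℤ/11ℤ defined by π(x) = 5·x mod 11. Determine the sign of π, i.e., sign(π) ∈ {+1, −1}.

Start at x=9: 9 → 1 → 5 → 3 → 4 → 9 (one orbit).
The orbit structure of x ↦ 5x mod 11: 3 orbits of sizes [5, 5, 1].
sign(π) = (−1)^{n − #cycles} = (−1)^{11−3} = (−1)^8 = +1.
Via Zolotarev, sign(π_{5}) = (5|11) = +1.

+1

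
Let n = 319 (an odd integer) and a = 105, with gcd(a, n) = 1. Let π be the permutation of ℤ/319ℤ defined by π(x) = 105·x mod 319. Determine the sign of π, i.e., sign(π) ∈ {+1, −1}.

+1

Trace 256: π^k(256) = [256, 84, 207, 43, 49, 41, 158] for k=0..6.
Decompose π into cycles: lengths [140, 140, 28, 10, 1] (5 cycles, including the fixed point 0).
5 cycles on 319: each ℓ→(−1)^(ℓ−1), product (−1)^314 = +1.
The Jacobi symbol (105|319) = +1 (Zolotarev) agrees.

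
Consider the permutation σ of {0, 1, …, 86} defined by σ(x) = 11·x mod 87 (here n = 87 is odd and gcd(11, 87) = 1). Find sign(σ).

Trace 2: π^k(2) = [2, 22, 68, 52, 50, 28, 47] for k=0..6.
5 cycles of lengths [28, 28, 28, 2, 1].
5 cycles on 87: each ℓ→(−1)^(ℓ−1), product (−1)^82 = +1.
Via Zolotarev, sign(π_{11}) = (11|87) = +1.

+1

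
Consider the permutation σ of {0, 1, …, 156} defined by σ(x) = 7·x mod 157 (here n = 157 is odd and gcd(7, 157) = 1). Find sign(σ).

-1

Orbit of 134 under x↦7x: [134, 153, 129, 118, 41, 130, 125]… (length divides ord_157(7)).
Cycle lengths of π_7 on ℤ/157ℤ: [52, 52, 52, 1]; 4 cycles in total.
Σ(ℓ_i−1) = 157−4 = 153; sign = (−1)^153 = -1.
The Jacobi symbol (7|157) = -1 (Zolotarev) agrees.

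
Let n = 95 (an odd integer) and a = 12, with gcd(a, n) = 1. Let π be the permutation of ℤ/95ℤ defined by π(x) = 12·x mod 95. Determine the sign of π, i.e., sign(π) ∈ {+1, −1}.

Start at x=1: 1 → 12 → 49 → 18 → 26 → 27 → 39 → … (one orbit).
The orbit structure of x ↦ 12x mod 95: 11 orbits of sizes [12, 12, 12, 12, 12, 12, 6, 6, 6, 4, 1].
n − c = 95 − 11 = 84; sign = (−1)^84 = +1.
Zolotarev: (12|95) = +1, matching the cycle-count sign.

+1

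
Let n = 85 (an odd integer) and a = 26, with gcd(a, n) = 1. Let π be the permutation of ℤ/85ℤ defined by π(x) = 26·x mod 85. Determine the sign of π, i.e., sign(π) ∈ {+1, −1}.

Trace 66: π^k(66) = [66, 16, 76, 21, 36, 1, 26] for k=0..6.
Cycle type of π: 8×10 + 1×5; total 15 cycles.
sign(π) = (−1)^{n − #cycles} = (−1)^{85−15} = (−1)^70 = +1.
Check: (26/85) = +1 by Zolotarev.

+1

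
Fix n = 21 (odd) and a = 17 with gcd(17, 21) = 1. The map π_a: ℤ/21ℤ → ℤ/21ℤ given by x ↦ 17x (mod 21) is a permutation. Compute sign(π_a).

+1

Trace 5: π^k(5) = [5, 1, 17, 16, 20, 4] for k=0..5.
Cycle type of π: 6×3 + 2 + 1; total 5 cycles.
n − c = 21 − 5 = 16; sign = (−1)^16 = +1.
(17|21)_J = +1 (Zolotarev's lemma cross-check).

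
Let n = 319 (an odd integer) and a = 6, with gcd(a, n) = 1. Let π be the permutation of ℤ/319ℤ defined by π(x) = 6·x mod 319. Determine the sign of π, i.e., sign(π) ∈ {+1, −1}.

Orbit of 167 under x↦6x: [167, 45, 270, 25, 150, 262, 296]… (length divides ord_319(6)).
Cycle lengths of π_6 on ℤ/319ℤ: [70, 70, 70, 70, 14, 14, 10, 1]; 8 cycles in total.
319 − 8 = 311 transpositions; sign(π) = (−1)^311 = -1.
The Jacobi symbol (6|319) = -1 (Zolotarev) agrees.

-1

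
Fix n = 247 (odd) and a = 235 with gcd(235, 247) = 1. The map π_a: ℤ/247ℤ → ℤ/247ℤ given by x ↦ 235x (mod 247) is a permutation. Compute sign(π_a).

+1

Start at x=235: 235 → 144 → 1 → 235 (one orbit).
Cycle lengths of π_235 on ℤ/247ℤ: [3, 3, 3, 3, 3, 3, 3, 3, 3, 3, 3, 3, 3, 3, 3, 3, 3, 3, 3, 3, 3, 3, 3, 3, 3, 3, 3, 3, 3, 3, 3, 3, 3, 3, 3, 3, 3, 3, 3, 3, 3, 3, 3, 3, 3, 3, 3, 3, 3, 3, 3, 3, 3, 3, 3, 3, 3, 3, 3, 3, 3, 3, 3, 3, 3, 3, 3, 3, 3, 3, 3, 3, 3, 3, 3, 3, 3, 3, 1, 1, 1, 1, 1, 1, 1, 1, 1, 1, 1, 1, 1]; 91 cycles in total.
Σ(ℓ_i−1) = 247−91 = 156; sign = (−1)^156 = +1.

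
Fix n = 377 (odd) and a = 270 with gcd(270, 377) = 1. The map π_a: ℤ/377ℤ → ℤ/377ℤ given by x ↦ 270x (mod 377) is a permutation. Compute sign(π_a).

Start at x=1: 1 → 270 → 139 → 207 → 94 → 121 → 248 → … (one orbit).
π_270 has 13 disjoint cycles with lengths [42, 42, 42, 42, 42, 42, 42, 42, 14, 14, 6, 6, 1] on {0,…,376}.
n − c = 377 − 13 = 364; sign = (−1)^364 = +1.

+1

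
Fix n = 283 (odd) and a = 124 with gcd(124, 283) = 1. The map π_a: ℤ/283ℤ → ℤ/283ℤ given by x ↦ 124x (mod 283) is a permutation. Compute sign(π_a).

-1

Orbit of 55 under x↦124x: [55, 28, 76, 85, 69, 66, 260]… (length divides ord_283(124)).
Cycle lengths of π_124 on ℤ/283ℤ: [282, 1]; 2 cycles in total.
With 2 cycles on 283 points, sign = (−1)^{283−2} = -1.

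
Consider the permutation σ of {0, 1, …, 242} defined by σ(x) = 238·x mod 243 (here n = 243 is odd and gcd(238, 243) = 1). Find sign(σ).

Start at x=121: 121 → 124 → 109 → 184 → 52 → 226 → 85 → … (one orbit).
Decompose π into cycles: lengths [81, 81, 27, 27, 9, 9, 3, 3, 1, 1, 1] (11 cycles, including the fixed point 0).
Σ(ℓ_i−1) = 243−11 = 232; sign = (−1)^232 = +1.
Check: (238/243) = +1 by Zolotarev.

+1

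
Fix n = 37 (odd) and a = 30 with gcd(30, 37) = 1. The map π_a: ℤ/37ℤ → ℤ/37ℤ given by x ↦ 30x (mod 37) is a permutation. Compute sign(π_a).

Start at x=21: 21 → 1 → 30 → 12 → 27 → 33 → 28 → … (one orbit).
The orbit structure of x ↦ 30x mod 37: 3 orbits of sizes [18, 18, 1].
With 3 cycles on 37 points, sign = (−1)^{37−3} = +1.
Via Zolotarev, sign(π_{30}) = (30|37) = +1.

+1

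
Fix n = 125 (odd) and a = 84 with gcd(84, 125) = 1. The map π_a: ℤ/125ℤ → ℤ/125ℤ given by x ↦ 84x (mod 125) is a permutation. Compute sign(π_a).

+1

Orbit of 44 under x↦84x: [44, 71, 89, 101, 109, 31, 104]… (length divides ord_125(84)).
Cycle type of π: 50×2 + 10×2 + 2×2 + 1; total 7 cycles.
With 7 cycles on 125 points, sign = (−1)^{125−7} = +1.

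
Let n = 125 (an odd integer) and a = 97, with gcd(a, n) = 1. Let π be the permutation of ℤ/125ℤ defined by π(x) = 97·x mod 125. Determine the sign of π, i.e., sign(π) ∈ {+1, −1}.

Orbit of 94 under x↦97x: [94, 118, 71, 12, 39, 33, 76]… (length divides ord_125(97)).
The orbit structure of x ↦ 97x mod 125: 4 orbits of sizes [100, 20, 4, 1].
sign(π) = (−1)^{n − #cycles} = (−1)^{125−4} = (−1)^121 = -1.
(97|125)_J = -1 (Zolotarev's lemma cross-check).

-1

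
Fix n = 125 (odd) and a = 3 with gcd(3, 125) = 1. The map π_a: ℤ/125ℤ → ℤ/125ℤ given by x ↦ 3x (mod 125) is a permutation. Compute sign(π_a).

Start at x=78: 78 → 109 → 77 → 106 → 68 → 79 → 112 → … (one orbit).
Cycle type of π: 100 + 20 + 4 + 1; total 4 cycles.
4 cycles on 125: each ℓ→(−1)^(ℓ−1), product (−1)^121 = -1.

-1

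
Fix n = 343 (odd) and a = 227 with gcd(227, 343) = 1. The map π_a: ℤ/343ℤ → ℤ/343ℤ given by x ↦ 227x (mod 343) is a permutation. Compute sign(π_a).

Start at x=50: 50 → 31 → 177 → 48 → 263 → 19 → 197 → … (one orbit).
Cycle type of π: 42×7 + 6×8 + 1; total 16 cycles.
16 cycles on 343: each ℓ→(−1)^(ℓ−1), product (−1)^327 = -1.
(227|343)_J = -1 (Zolotarev's lemma cross-check).

-1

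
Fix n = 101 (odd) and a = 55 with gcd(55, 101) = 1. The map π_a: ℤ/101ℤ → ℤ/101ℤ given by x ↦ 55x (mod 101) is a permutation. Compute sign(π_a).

Start at x=39: 39 → 24 → 7 → 82 → 66 → 95 → 74 → … (one orbit).
Decompose π into cycles: lengths [100, 1] (2 cycles, including the fixed point 0).
101 − 2 = 99 transpositions; sign(π) = (−1)^99 = -1.

-1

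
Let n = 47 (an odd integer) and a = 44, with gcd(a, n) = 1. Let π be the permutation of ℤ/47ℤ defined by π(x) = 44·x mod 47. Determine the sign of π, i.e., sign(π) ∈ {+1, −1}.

-1

Start at x=17: 17 → 43 → 12 → 11 → 14 → 5 → 32 → … (one orbit).
Decompose π into cycles: lengths [46, 1] (2 cycles, including the fixed point 0).
Σ(ℓ_i−1) = 47−2 = 45; sign = (−1)^45 = -1.
Zolotarev: (44|47) = -1, matching the cycle-count sign.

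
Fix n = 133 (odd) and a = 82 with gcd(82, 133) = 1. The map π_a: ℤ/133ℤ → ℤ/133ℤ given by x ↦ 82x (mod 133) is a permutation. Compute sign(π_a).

Start at x=106: 106 → 47 → 130 → 20 → 44 → 17 → 64 → … (one orbit).
Cycle type of π: 18×6 + 9×2 + 6 + 1; total 10 cycles.
sign(π) = (−1)^{n − #cycles} = (−1)^{133−10} = (−1)^123 = -1.
Zolotarev: (82|133) = -1, matching the cycle-count sign.

-1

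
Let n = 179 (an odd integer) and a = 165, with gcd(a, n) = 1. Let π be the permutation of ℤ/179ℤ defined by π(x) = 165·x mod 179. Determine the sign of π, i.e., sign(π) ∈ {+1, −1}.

-1

Start at x=65: 65 → 164 → 31 → 103 → 169 → 140 → 9 → … (one orbit).
Decompose π into cycles: lengths [178, 1] (2 cycles, including the fixed point 0).
n − c = 179 − 2 = 177; sign = (−1)^177 = -1.
The Jacobi symbol (165|179) = -1 (Zolotarev) agrees.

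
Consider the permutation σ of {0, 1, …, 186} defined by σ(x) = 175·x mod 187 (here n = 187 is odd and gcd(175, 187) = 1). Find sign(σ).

+1

Orbit of 155 under x↦175x: [155, 10, 67, 131, 111, 164, 89]… (length divides ord_187(175)).
Cycle lengths of π_175 on ℤ/187ℤ: [16, 16, 16, 16, 16, 16, 16, 16, 16, 16, 16, 2, 2, 2, 2, 2, 1]; 17 cycles in total.
sign(π) = (−1)^{n − #cycles} = (−1)^{187−17} = (−1)^170 = +1.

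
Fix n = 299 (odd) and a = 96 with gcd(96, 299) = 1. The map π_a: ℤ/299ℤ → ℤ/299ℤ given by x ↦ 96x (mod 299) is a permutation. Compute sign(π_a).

Start at x=31: 31 → 285 → 151 → 144 → 70 → 142 → 177 → … (one orbit).
Cycle lengths of π_96 on ℤ/299ℤ: [44, 44, 44, 44, 44, 44, 11, 11, 4, 4, 4, 1]; 12 cycles in total.
299 − 12 = 287 transpositions; sign(π) = (−1)^287 = -1.

-1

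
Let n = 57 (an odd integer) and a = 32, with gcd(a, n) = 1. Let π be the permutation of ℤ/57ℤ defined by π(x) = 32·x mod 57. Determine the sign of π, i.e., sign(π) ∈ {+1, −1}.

Trace 43: π^k(43) = [43, 8, 28, 41, 1, 32, 55] for k=0..6.
π_32 has 5 disjoint cycles with lengths [18, 18, 18, 2, 1] on {0,…,56}.
57 − 5 = 52 transpositions; sign(π) = (−1)^52 = +1.
The Jacobi symbol (32|57) = +1 (Zolotarev) agrees.

+1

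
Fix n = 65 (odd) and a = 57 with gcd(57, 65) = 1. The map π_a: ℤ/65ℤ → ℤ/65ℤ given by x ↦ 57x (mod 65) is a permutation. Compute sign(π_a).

Start at x=64: 64 → 8 → 1 → 57 → 64 (one orbit).
The orbit structure of x ↦ 57x mod 65: 17 orbits of sizes [4, 4, 4, 4, 4, 4, 4, 4, 4, 4, 4, 4, 4, 4, 4, 4, 1].
Σ(ℓ_i−1) = 65−17 = 48; sign = (−1)^48 = +1.
(57|65)_J = +1 (Zolotarev's lemma cross-check).

+1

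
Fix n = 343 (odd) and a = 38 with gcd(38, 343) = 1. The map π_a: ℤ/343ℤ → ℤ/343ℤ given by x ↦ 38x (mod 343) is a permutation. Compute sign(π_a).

Orbit of 325 under x↦38x: [325, 2, 76, 144, 327, 78, 220]… (length divides ord_343(38)).
4 cycles of lengths [294, 42, 6, 1].
4 cycles on 343: each ℓ→(−1)^(ℓ−1), product (−1)^339 = -1.

-1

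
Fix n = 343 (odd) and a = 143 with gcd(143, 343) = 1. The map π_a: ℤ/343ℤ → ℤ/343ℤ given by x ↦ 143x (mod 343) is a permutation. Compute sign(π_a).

Start at x=298: 298 → 82 → 64 → 234 → 191 → 216 → 18 → … (one orbit).
π_143 has 4 disjoint cycles with lengths [294, 42, 6, 1] on {0,…,342}.
sign(π) = (−1)^{n − #cycles} = (−1)^{343−4} = (−1)^339 = -1.
Zolotarev: (143|343) = -1, matching the cycle-count sign.

-1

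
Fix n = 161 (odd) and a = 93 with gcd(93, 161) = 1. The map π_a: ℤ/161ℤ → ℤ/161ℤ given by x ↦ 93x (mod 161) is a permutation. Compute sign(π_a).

Trace 116: π^k(116) = [116, 1, 93] for k=0..2.
π_93 has 69 disjoint cycles with lengths [3, 3, 3, 3, 3, 3, 3, 3, 3, 3, 3, 3, 3, 3, 3, 3, 3, 3, 3, 3, 3, 3, 3, 3, 3, 3, 3, 3, 3, 3, 3, 3, 3, 3, 3, 3, 3, 3, 3, 3, 3, 3, 3, 3, 3, 3, 1, 1, 1, 1, 1, 1, 1, 1, 1, 1, 1, 1, 1, 1, 1, 1, 1, 1, 1, 1, 1, 1, 1] on {0,…,160}.
69 cycles on 161: each ℓ→(−1)^(ℓ−1), product (−1)^92 = +1.
(93|161)_J = +1 (Zolotarev's lemma cross-check).

+1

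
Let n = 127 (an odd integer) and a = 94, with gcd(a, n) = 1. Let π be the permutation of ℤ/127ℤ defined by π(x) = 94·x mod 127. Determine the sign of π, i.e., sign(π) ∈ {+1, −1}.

Trace 87: π^k(87) = [87, 50, 1, 94, 73, 4, 122] for k=0..6.
The orbit structure of x ↦ 94x mod 127: 7 orbits of sizes [21, 21, 21, 21, 21, 21, 1].
With 7 cycles on 127 points, sign = (−1)^{127−7} = +1.

+1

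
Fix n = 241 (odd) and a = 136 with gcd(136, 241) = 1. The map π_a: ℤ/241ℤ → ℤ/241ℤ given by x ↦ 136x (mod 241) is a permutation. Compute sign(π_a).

Trace 177: π^k(177) = [177, 213, 48, 21, 205, 165, 27] for k=0..6.
π_136 has 4 disjoint cycles with lengths [80, 80, 80, 1] on {0,…,240}.
With 4 cycles on 241 points, sign = (−1)^{241−4} = -1.
Zolotarev: (136|241) = -1, matching the cycle-count sign.

-1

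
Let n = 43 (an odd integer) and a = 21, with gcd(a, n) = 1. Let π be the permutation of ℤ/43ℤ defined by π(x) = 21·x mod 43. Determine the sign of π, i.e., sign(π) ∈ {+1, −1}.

+1

Orbit of 41 under x↦21x: [41, 1, 21, 11, 16, 35, 4]… (length divides ord_43(21)).
Cycle type of π: 7×6 + 1; total 7 cycles.
sign(π) = (−1)^{n − #cycles} = (−1)^{43−7} = (−1)^36 = +1.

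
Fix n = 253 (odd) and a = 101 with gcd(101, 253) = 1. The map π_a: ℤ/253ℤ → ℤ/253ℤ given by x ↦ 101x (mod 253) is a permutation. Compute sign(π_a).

Trace 192: π^k(192) = [192, 164, 119, 128, 25, 248, 1] for k=0..6.
Cycle type of π: 110×2 + 11×2 + 10 + 1; total 6 cycles.
With 6 cycles on 253 points, sign = (−1)^{253−6} = -1.

-1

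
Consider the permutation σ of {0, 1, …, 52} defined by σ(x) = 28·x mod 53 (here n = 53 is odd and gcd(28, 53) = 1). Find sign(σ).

+1

Orbit of 10 under x↦28x: [10, 15, 49, 47, 44, 13, 46]… (length divides ord_53(28)).
π_28 has 5 disjoint cycles with lengths [13, 13, 13, 13, 1] on {0,…,52}.
With 5 cycles on 53 points, sign = (−1)^{53−5} = +1.
The Jacobi symbol (28|53) = +1 (Zolotarev) agrees.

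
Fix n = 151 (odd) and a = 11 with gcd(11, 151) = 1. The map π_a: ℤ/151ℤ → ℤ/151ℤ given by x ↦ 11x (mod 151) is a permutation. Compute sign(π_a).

+1

Trace 118: π^k(118) = [118, 90, 84, 18, 47, 64, 100] for k=0..6.
The orbit structure of x ↦ 11x mod 151: 3 orbits of sizes [75, 75, 1].
With 3 cycles on 151 points, sign = (−1)^{151−3} = +1.
Via Zolotarev, sign(π_{11}) = (11|151) = +1.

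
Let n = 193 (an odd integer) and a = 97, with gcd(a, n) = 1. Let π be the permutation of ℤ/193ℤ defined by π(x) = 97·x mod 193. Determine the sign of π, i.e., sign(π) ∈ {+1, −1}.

Orbit of 131 under x↦97x: [131, 162, 81, 137, 165, 179, 186]… (length divides ord_193(97)).
3 cycles of lengths [96, 96, 1].
n − c = 193 − 3 = 190; sign = (−1)^190 = +1.
Via Zolotarev, sign(π_{97}) = (97|193) = +1.

+1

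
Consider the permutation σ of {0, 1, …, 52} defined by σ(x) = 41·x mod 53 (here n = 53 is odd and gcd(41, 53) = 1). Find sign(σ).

-1

Start at x=14: 14 → 44 → 2 → 29 → 23 → 42 → 26 → … (one orbit).
Cycle lengths of π_41 on ℤ/53ℤ: [52, 1]; 2 cycles in total.
Σ(ℓ_i−1) = 53−2 = 51; sign = (−1)^51 = -1.
(41|53)_J = -1 (Zolotarev's lemma cross-check).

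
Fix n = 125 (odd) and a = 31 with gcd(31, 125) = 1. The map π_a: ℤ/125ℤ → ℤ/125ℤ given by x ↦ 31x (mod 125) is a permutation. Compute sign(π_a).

+1

Trace 11: π^k(11) = [11, 91, 71, 76, 106, 36, 116] for k=0..6.
Decompose π into cycles: lengths [25, 25, 25, 25, 5, 5, 5, 5, 1, 1, 1, 1, 1] (13 cycles, including the fixed point 0).
125 − 13 = 112 transpositions; sign(π) = (−1)^112 = +1.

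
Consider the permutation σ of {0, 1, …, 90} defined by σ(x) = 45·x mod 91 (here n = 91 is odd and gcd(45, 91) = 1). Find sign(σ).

Orbit of 54 under x↦45x: [54, 64, 59, 16, 83, 4, 89]… (length divides ord_91(45)).
Cycle lengths of π_45 on ℤ/91ℤ: [12, 12, 12, 12, 12, 12, 12, 6, 1]; 9 cycles in total.
91 − 9 = 82 transpositions; sign(π) = (−1)^82 = +1.
Zolotarev: (45|91) = +1, matching the cycle-count sign.

+1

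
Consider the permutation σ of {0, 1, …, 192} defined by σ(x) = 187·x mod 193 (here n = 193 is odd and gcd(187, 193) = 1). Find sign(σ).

+1

Trace 97: π^k(97) = [97, 190, 18, 85, 69, 165, 168] for k=0..6.
The orbit structure of x ↦ 187x mod 193: 3 orbits of sizes [96, 96, 1].
3 cycles on 193: each ℓ→(−1)^(ℓ−1), product (−1)^190 = +1.
(187|193)_J = +1 (Zolotarev's lemma cross-check).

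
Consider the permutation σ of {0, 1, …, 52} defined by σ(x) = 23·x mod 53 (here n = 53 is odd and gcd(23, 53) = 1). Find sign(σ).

-1

Orbit of 52 under x↦23x: [52, 30, 1, 23]… (length divides ord_53(23)).
Cycle type of π: 4×13 + 1; total 14 cycles.
n − c = 53 − 14 = 39; sign = (−1)^39 = -1.
The Jacobi symbol (23|53) = -1 (Zolotarev) agrees.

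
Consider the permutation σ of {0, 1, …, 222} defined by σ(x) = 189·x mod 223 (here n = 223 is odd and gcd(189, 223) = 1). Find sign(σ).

Trace 221: π^k(221) = [221, 68, 141, 112, 206, 132, 195] for k=0..6.
4 cycles of lengths [74, 74, 74, 1].
223 − 4 = 219 transpositions; sign(π) = (−1)^219 = -1.

-1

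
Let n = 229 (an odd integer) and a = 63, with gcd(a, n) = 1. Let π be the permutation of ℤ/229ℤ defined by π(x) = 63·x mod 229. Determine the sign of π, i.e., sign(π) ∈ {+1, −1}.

Trace 217: π^k(217) = [217, 160, 4, 23, 75, 145, 204] for k=0..6.
Cycle type of π: 228 + 1; total 2 cycles.
With 2 cycles on 229 points, sign = (−1)^{229−2} = -1.
Check: (63/229) = -1 by Zolotarev.

-1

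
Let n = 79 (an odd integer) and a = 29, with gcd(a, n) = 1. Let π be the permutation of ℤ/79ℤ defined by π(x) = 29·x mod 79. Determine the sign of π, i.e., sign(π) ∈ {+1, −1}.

-1

Orbit of 23 under x↦29x: [23, 35, 67, 47, 20, 27, 72]… (length divides ord_79(29)).
Cycle type of π: 78 + 1; total 2 cycles.
Σ(ℓ_i−1) = 79−2 = 77; sign = (−1)^77 = -1.
The Jacobi symbol (29|79) = -1 (Zolotarev) agrees.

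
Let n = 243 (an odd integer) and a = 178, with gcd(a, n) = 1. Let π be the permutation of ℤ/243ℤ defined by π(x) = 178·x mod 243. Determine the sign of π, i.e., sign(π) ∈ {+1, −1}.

+1

Orbit of 13 under x↦178x: [13, 127, 7, 31, 172, 241, 130]… (length divides ord_243(178)).
π_178 has 11 disjoint cycles with lengths [81, 81, 27, 27, 9, 9, 3, 3, 1, 1, 1] on {0,…,242}.
11 cycles on 243: each ℓ→(−1)^(ℓ−1), product (−1)^232 = +1.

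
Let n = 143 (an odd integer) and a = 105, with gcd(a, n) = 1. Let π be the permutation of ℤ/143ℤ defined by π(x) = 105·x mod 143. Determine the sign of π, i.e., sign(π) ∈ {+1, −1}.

Orbit of 105 under x↦105x: [105, 14, 40, 53, 131, 27, 118]… (length divides ord_143(105)).
Cycle lengths of π_105 on ℤ/143ℤ: [10, 10, 10, 10, 10, 10, 10, 10, 10, 10, 10, 10, 10, 1, 1, 1, 1, 1, 1, 1, 1, 1, 1, 1, 1, 1]; 26 cycles in total.
sign(π) = (−1)^{n − #cycles} = (−1)^{143−26} = (−1)^117 = -1.

-1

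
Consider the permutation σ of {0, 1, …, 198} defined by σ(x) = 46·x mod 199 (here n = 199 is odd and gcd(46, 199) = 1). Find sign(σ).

+1

Start at x=184: 184 → 106 → 100 → 23 → 63 → 112 → 177 → … (one orbit).
Decompose π into cycles: lengths [99, 99, 1] (3 cycles, including the fixed point 0).
3 cycles on 199: each ℓ→(−1)^(ℓ−1), product (−1)^196 = +1.
Via Zolotarev, sign(π_{46}) = (46|199) = +1.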